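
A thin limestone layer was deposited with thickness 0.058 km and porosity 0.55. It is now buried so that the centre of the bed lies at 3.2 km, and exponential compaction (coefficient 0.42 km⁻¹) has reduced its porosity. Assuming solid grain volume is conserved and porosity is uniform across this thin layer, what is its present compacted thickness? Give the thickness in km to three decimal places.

0.030 km

Porosity at 3.2 km: φ = 0.55·exp(−0.42×3.2) = 0.1434
Solid-volume conservation: h(1−φ) = h₀(1−φ₀) ⇒ h = h₀·(1−φ₀)/(1−φ)
h = 0.058 × (1 − 0.55)/(1 − 0.1434) = 0.058 × 0.5254 = 0.0305 km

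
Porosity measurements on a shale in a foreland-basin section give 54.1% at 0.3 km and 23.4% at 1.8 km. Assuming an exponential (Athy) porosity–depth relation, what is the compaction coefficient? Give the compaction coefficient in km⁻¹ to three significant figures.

0.559 km⁻¹

Athy: phi(d) = phi₀ e^(−βd) ⇒ phi₁/phi₂ = e^{β(d₂−d₁)} ⇒ β = ln(phi₁/phi₂)/(d₂−d₁)
β = ln(0.541/0.234) / (1.8 − 0.3) = ln(2.312) / 1.5 = 0.8381 / 1.5 = 0.5587 km⁻¹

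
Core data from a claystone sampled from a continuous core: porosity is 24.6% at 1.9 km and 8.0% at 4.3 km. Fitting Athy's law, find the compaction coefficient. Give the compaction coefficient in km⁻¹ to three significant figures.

0.468 km⁻¹

Athy: n(d) = n₀ e^(−cd) ⇒ n₁/n₂ = e^{c(d₂−d₁)} ⇒ c = ln(n₁/n₂)/(d₂−d₁)
c = ln(0.246/0.08) / (4.3 − 1.9) = ln(3.075) / 2.4 = 1.1233 / 2.4 = 0.468 km⁻¹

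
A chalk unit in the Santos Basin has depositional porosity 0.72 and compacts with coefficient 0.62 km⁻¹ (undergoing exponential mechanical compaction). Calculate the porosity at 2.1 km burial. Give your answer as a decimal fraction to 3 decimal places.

0.196

n = n₀·exp(−β·d) = 0.72 × exp(−0.62 × 2.1) = 0.72 × exp(−1.302)
  = 0.72 × 0.2720 = 0.1958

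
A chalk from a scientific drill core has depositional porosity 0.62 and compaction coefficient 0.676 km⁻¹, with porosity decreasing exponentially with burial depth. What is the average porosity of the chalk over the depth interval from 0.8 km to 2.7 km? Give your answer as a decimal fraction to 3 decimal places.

⟨φ⟩ = (1/(d₂−d₁)) ∫ φ₀ e^(−kd) dd = φ₀·(e^(−k·d₁) − e^(−k·d₂)) / (k·(d₂−d₁))
e^(−0.676×0.8) = 0.5823; e^(−0.676×2.7) = 0.1612
⟨φ⟩ = 0.62 × (0.5823 − 0.1612) / (0.676 × 1.9) = 0.62 × 0.3279 = 0.2033

0.203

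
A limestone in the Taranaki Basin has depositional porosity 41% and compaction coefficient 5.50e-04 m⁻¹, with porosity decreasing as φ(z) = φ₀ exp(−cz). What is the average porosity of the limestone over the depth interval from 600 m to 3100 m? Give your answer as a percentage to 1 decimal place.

Working in km (1 km = 1000 m; c in km⁻¹ = c in m⁻¹ × 1000):
⟨φ⟩ = (1/(z₂−z₁)) ∫ φ₀ e^(−cz) dz = φ₀·(e^(−c·z₁) − e^(−c·z₂)) / (c·(z₂−z₁))
e^(−0.55×0.6) = 0.7189; e^(−0.55×3.1) = 0.1818
⟨φ⟩ = 0.41 × (0.7189 − 0.1818) / (0.55 × 2.5) = 0.41 × 0.3907 = 0.1602

16.0%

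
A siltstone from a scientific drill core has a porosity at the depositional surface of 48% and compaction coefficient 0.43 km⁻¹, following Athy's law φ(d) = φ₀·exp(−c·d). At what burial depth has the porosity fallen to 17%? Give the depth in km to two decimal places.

Invert Athy's law: d = ln(φ₀/φ) / c
d = ln(0.48/0.17) / 0.43 = ln(2.824) / 0.43 = 1.0380 / 0.43 = 2.414 km

2.41 km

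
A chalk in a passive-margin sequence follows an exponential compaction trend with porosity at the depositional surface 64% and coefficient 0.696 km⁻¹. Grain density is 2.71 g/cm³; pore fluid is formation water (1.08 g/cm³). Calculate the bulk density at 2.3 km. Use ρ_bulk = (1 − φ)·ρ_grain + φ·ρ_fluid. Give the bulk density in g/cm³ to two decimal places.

2.50 g/cm³

Porosity at depth: φ = 0.64·exp(−0.696×2.3) = 0.64×0.2017 = 0.1291
Bulk density: ρ_b = (1−φ)ρ_g + φ·ρ_f = 0.8709×2.71 + 0.1291×1.08
       = 2.360 + 0.139 = 2.500 g/cm³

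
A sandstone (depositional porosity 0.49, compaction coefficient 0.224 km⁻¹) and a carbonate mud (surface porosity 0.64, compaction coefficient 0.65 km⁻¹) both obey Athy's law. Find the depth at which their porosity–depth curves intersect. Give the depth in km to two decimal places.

0.63 km

Set φ₀ₐ e^(−kₐZ) = φ₀ᵦ e^(−kᵦZ) ⇒ ln(φ₀ₐ/φ₀ᵦ) = (kₐ − kᵦ)·Z
Z = ln(0.49/0.64) / (0.224 − 0.65) = -0.2671 / -0.426 = 0.627 km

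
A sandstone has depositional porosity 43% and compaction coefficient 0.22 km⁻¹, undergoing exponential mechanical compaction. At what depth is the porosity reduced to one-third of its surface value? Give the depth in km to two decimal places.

phi/phi₀ = 1/3 ⇒ exp(−β·d) = 1/3 ⇒ d = ln(3) / β
d = 1.0986 / 0.22 = 4.994 km

4.99 km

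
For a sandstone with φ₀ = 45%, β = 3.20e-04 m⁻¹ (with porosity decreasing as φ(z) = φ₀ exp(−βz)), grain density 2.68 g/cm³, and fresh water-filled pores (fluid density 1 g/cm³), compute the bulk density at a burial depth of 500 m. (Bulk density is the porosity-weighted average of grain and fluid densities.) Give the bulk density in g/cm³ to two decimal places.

Working in km (1 km = 1000 m; β in km⁻¹ = β in m⁻¹ × 1000):
Porosity at depth: φ = 0.45·exp(−0.32×0.5) = 0.45×0.8521 = 0.3835
Bulk density: ρ_b = (1−φ)ρ_g + φ·ρ_f = 0.6165×2.68 + 0.3835×1
       = 1.652 + 0.383 = 2.036 g/cm³

2.04 g/cm³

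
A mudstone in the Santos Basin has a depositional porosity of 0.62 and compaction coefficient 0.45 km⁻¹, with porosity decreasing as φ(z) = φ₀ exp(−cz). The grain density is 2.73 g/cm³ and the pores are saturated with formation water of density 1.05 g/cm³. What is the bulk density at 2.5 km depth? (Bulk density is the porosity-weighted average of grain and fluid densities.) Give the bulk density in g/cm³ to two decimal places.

Porosity at depth: φ = 0.62·exp(−0.45×2.5) = 0.62×0.3247 = 0.2013
Bulk density: ρ_b = (1−φ)ρ_g + φ·ρ_f = 0.7987×2.73 + 0.2013×1.05
       = 2.180 + 0.211 = 2.392 g/cm³

2.39 g/cm³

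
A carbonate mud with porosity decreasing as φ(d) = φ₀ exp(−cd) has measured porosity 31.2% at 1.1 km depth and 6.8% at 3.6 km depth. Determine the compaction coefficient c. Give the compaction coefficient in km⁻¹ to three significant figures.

Athy: φ(d) = φ₀ e^(−cd) ⇒ φ₁/φ₂ = e^{c(d₂−d₁)} ⇒ c = ln(φ₁/φ₂)/(d₂−d₁)
c = ln(0.312/0.068) / (3.6 − 1.1) = ln(4.588) / 2.5 = 1.5235 / 2.5 = 0.6094 km⁻¹

0.609 km⁻¹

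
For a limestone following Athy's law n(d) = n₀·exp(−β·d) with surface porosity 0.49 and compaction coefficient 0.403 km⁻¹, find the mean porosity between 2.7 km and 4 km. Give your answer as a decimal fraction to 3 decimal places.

⟨n⟩ = (1/(d₂−d₁)) ∫ n₀ e^(−βd) dd = n₀·(e^(−β·d₁) − e^(−β·d₂)) / (β·(d₂−d₁))
e^(−0.403×2.7) = 0.3369; e^(−0.403×4) = 0.1995
⟨n⟩ = 0.49 × (0.3369 − 0.1995) / (0.403 × 1.3) = 0.49 × 0.2622 = 0.1285

0.128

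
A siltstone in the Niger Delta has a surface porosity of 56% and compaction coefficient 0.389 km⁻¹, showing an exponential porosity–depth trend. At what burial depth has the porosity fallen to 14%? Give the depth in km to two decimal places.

Invert Athy's law: d = ln(n₀/n) / k
d = ln(0.56/0.14) / 0.389 = ln(4) / 0.389 = 1.3863 / 0.389 = 3.564 km

3.56 km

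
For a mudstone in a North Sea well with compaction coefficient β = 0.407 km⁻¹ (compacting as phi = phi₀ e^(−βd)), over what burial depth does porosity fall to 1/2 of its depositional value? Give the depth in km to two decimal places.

1.70 km

phi/phi₀ = 1/2 ⇒ exp(−β·d) = 1/2 ⇒ d = ln(2) / β
d = 0.6931 / 0.407 = 1.703 km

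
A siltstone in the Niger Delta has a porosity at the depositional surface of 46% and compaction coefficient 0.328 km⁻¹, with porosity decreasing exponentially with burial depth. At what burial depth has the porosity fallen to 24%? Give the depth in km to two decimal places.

1.98 km

Invert Athy's law: z = ln(phi₀/phi) / c
z = ln(0.46/0.24) / 0.328 = ln(1.917) / 0.328 = 0.6506 / 0.328 = 1.983 km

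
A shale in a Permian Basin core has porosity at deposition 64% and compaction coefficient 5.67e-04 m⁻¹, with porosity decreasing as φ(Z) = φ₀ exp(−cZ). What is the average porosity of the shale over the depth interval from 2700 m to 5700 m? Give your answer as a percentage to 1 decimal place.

Working in km (1 km = 1000 m; c in km⁻¹ = c in m⁻¹ × 1000):
⟨φ⟩ = (1/(Z₂−Z₁)) ∫ φ₀ e^(−cZ) dZ = φ₀·(e^(−c·Z₁) − e^(−c·Z₂)) / (c·(Z₂−Z₁))
e^(−0.567×2.7) = 0.2163; e^(−0.567×5.7) = 0.0395
⟨φ⟩ = 0.64 × (0.2163 − 0.0395) / (0.567 × 3) = 0.64 × 0.1040 = 0.0665

6.7%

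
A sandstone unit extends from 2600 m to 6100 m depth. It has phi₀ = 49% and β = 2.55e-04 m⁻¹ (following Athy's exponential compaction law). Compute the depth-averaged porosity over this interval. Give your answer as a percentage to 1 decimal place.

Working in km (1 km = 1000 m; β in km⁻¹ = β in m⁻¹ × 1000):
⟨phi⟩ = (1/(Z₂−Z₁)) ∫ phi₀ e^(−βZ) dZ = phi₀·(e^(−β·Z₁) − e^(−β·Z₂)) / (β·(Z₂−Z₁))
e^(−0.255×2.6) = 0.5153; e^(−0.255×6.1) = 0.2111
⟨phi⟩ = 0.49 × (0.5153 − 0.2111) / (0.255 × 3.5) = 0.49 × 0.3409 = 0.1670

16.7%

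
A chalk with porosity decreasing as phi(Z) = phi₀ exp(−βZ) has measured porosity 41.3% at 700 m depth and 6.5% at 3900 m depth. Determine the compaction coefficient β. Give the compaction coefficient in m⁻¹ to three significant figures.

0.000578 m⁻¹

Working in km (1 km = 1000 m; β in km⁻¹ = β in m⁻¹ × 1000):
Athy: phi(Z) = phi₀ e^(−βZ) ⇒ phi₁/phi₂ = e^{β(Z₂−Z₁)} ⇒ β = ln(phi₁/phi₂)/(Z₂−Z₁)
β = ln(0.413/0.065) / (3.9 − 0.7) = ln(6.354) / 3.2 = 1.8491 / 3.2 = 0.5778 km⁻¹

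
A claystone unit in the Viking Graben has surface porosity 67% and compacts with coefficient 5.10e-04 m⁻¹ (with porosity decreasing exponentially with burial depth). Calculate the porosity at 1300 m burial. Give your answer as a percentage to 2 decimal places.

Working in km (1 km = 1000 m; k in km⁻¹ = k in m⁻¹ × 1000):
φ = φ₀·exp(−k·d) = 0.67 × exp(−0.51 × 1.3) = 0.67 × exp(−0.663)
  = 0.67 × 0.5153 = 0.3453

34.53%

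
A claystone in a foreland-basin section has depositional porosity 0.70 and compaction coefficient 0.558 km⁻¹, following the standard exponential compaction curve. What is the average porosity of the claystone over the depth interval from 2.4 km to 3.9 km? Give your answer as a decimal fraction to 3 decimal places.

0.124

⟨phi⟩ = (1/(z₂−z₁)) ∫ phi₀ e^(−βz) dz = phi₀·(e^(−β·z₁) − e^(−β·z₂)) / (β·(z₂−z₁))
e^(−0.558×2.4) = 0.2621; e^(−0.558×3.9) = 0.1135
⟨phi⟩ = 0.7 × (0.2621 − 0.1135) / (0.558 × 1.5) = 0.7 × 0.1775 = 0.1243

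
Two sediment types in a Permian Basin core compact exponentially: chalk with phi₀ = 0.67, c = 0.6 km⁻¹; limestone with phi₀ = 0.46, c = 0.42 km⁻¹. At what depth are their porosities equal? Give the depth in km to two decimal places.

2.09 km

Set phi₀ₐ e^(−cₐz) = phi₀ᵦ e^(−cᵦz) ⇒ ln(phi₀ₐ/phi₀ᵦ) = (cₐ − cᵦ)·z
z = ln(0.67/0.46) / (0.6 − 0.42) = 0.3761 / 0.18 = 2.089 km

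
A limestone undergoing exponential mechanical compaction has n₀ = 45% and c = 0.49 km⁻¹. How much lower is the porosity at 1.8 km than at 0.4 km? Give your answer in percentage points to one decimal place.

n(0.4) = 0.45·e^(−0.49×0.4) = 0.3699
n(1.8) = 0.45·e^(−0.49×1.8) = 0.1863
Δn = 0.3699 − 0.1863 = 0.1836

18.4 percentage points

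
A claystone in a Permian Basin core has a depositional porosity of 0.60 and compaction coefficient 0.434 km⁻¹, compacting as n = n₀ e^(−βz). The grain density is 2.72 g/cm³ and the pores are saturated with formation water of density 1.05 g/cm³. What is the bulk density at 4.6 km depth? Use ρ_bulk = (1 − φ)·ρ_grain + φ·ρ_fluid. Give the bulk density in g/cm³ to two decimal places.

Porosity at depth: n = 0.6·exp(−0.434×4.6) = 0.6×0.1358 = 0.0815
Bulk density: ρ_b = (1−n)ρ_g + n·ρ_f = 0.9185×2.72 + 0.0815×1.05
       = 2.498 + 0.086 = 2.584 g/cm³

2.58 g/cm³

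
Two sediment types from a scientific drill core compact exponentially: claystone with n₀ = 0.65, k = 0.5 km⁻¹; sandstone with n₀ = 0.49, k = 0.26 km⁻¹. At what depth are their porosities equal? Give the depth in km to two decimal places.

Set n₀ₐ e^(−kₐZ) = n₀ᵦ e^(−kᵦZ) ⇒ ln(n₀ₐ/n₀ᵦ) = (kₐ − kᵦ)·Z
Z = ln(0.65/0.49) / (0.5 − 0.26) = 0.2826 / 0.24 = 1.177 km

1.18 km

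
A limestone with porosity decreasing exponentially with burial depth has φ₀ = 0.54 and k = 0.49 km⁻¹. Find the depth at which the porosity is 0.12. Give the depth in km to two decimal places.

Invert Athy's law: Z = ln(φ₀/φ) / k
Z = ln(0.54/0.12) / 0.49 = ln(4.5) / 0.49 = 1.5041 / 0.49 = 3.070 km

3.07 km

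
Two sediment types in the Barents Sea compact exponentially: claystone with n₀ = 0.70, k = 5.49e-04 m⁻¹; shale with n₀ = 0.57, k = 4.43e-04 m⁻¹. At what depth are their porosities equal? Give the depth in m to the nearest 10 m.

Working in km (1 km = 1000 m; k in km⁻¹ = k in m⁻¹ × 1000):
Set n₀ₐ e^(−kₐz) = n₀ᵦ e^(−kᵦz) ⇒ ln(n₀ₐ/n₀ᵦ) = (kₐ − kᵦ)·z
z = ln(0.7/0.57) / (0.549 − 0.443) = 0.2054 / 0.106 = 1.938 km

1940 m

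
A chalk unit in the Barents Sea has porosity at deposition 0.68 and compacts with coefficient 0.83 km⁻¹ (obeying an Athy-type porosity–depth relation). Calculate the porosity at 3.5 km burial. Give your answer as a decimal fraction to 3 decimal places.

n = n₀·exp(−k·z) = 0.68 × exp(−0.83 × 3.5) = 0.68 × exp(−2.905)
  = 0.68 × 0.0547 = 0.0372

0.037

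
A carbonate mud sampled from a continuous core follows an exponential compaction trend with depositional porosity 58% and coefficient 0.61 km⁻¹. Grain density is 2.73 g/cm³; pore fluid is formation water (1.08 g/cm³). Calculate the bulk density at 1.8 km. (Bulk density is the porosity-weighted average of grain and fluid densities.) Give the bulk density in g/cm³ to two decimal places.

Porosity at depth: φ = 0.58·exp(−0.61×1.8) = 0.58×0.3335 = 0.1935
Bulk density: ρ_b = (1−φ)ρ_g + φ·ρ_f = 0.8065×2.73 + 0.1935×1.08
       = 2.202 + 0.209 = 2.411 g/cm³

2.41 g/cm³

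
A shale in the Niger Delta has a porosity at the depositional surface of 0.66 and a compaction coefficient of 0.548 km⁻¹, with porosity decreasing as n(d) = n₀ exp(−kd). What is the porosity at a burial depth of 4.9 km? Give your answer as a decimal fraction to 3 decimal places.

n = n₀·exp(−k·d) = 0.66 × exp(−0.548 × 4.9) = 0.66 × exp(−2.685)
  = 0.66 × 0.0682 = 0.0450

0.045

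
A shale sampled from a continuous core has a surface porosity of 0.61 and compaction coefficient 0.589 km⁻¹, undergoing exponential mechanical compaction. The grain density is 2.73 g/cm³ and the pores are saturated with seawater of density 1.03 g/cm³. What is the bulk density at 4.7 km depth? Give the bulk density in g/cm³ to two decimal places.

Porosity at depth: phi = 0.61·exp(−0.589×4.7) = 0.61×0.0628 = 0.0383
Bulk density: ρ_b = (1−phi)ρ_g + phi·ρ_f = 0.9617×2.73 + 0.0383×1.03
       = 2.625 + 0.039 = 2.665 g/cm³

2.66 g/cm³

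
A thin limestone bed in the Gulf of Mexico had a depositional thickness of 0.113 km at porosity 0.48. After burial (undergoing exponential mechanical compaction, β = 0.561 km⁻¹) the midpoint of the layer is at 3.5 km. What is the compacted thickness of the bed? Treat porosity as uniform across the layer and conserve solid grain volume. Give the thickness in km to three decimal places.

0.063 km

Porosity at 3.5 km: n = 0.48·exp(−0.561×3.5) = 0.0674
Solid-volume conservation: h(1−n) = h₀(1−n₀) ⇒ h = h₀·(1−n₀)/(1−n)
h = 0.113 × (1 − 0.48)/(1 − 0.0674) = 0.113 × 0.5576 = 0.0630 km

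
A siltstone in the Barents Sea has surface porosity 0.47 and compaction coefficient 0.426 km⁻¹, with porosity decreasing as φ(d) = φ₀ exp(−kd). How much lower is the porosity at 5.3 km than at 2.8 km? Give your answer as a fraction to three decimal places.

φ(2.8) = 0.47·e^(−0.426×2.8) = 0.1426
φ(5.3) = 0.47·e^(−0.426×5.3) = 0.0492
Δφ = 0.1426 − 0.0492 = 0.0934

0.093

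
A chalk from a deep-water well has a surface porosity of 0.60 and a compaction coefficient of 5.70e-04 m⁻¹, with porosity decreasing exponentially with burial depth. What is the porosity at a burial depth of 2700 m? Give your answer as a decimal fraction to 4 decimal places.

Working in km (1 km = 1000 m; c in km⁻¹ = c in m⁻¹ × 1000):
n = n₀·exp(−c·d) = 0.6 × exp(−0.57 × 2.7) = 0.6 × exp(−1.539)
  = 0.6 × 0.2146 = 0.1288

0.1288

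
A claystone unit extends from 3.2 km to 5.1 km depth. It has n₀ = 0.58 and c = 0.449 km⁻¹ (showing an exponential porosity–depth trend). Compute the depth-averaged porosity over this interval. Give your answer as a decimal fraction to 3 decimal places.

0.093

⟨n⟩ = (1/(d₂−d₁)) ∫ n₀ e^(−cd) dd = n₀·(e^(−c·d₁) − e^(−c·d₂)) / (c·(d₂−d₁))
e^(−0.449×3.2) = 0.2377; e^(−0.449×5.1) = 0.1013
⟨n⟩ = 0.58 × (0.2377 − 0.1013) / (0.449 × 1.9) = 0.58 × 0.1599 = 0.0927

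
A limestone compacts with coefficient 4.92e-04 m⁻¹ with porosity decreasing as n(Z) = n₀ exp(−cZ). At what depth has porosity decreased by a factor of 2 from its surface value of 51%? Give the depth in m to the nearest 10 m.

Working in km (1 km = 1000 m; c in km⁻¹ = c in m⁻¹ × 1000):
n/n₀ = 1/2 ⇒ exp(−c·Z) = 1/2 ⇒ Z = ln(2) / c
Z = 0.6931 / 0.492 = 1.409 km

1410 m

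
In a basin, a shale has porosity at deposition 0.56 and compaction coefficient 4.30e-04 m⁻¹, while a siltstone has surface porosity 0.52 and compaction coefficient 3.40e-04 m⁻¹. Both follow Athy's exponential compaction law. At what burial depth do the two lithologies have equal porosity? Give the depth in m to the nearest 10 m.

Working in km (1 km = 1000 m; β in km⁻¹ = β in m⁻¹ × 1000):
Set n₀ₐ e^(−βₐZ) = n₀ᵦ e^(−βᵦZ) ⇒ ln(n₀ₐ/n₀ᵦ) = (βₐ − βᵦ)·Z
Z = ln(0.56/0.52) / (0.43 − 0.34) = 0.0741 / 0.09 = 0.823 km

820 m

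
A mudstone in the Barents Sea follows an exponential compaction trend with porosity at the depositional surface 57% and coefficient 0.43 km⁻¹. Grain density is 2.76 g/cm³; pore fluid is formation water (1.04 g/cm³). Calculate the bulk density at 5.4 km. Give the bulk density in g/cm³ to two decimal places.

Porosity at depth: φ = 0.57·exp(−0.43×5.4) = 0.57×0.0981 = 0.0559
Bulk density: ρ_b = (1−φ)ρ_g + φ·ρ_f = 0.9441×2.76 + 0.0559×1.04
       = 2.606 + 0.058 = 2.664 g/cm³

2.66 g/cm³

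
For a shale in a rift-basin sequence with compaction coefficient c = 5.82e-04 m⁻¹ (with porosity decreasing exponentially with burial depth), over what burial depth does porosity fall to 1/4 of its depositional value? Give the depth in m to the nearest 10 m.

Working in km (1 km = 1000 m; c in km⁻¹ = c in m⁻¹ × 1000):
n/n₀ = 1/4 ⇒ exp(−c·Z) = 1/4 ⇒ Z = ln(4) / c
Z = 1.3863 / 0.582 = 2.382 km

2380 m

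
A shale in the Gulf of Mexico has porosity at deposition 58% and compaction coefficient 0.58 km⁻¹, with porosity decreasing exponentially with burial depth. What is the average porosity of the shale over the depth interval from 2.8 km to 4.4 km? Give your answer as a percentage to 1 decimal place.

7.4%

⟨n⟩ = (1/(Z₂−Z₁)) ∫ n₀ e^(−βZ) dZ = n₀·(e^(−β·Z₁) − e^(−β·Z₂)) / (β·(Z₂−Z₁))
e^(−0.58×2.8) = 0.1971; e^(−0.58×4.4) = 0.0779
⟨n⟩ = 0.58 × (0.1971 − 0.0779) / (0.58 × 1.6) = 0.58 × 0.1284 = 0.0745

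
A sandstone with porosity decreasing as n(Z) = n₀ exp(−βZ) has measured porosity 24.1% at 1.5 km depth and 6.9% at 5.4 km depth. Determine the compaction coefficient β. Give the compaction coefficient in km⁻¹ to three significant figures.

0.321 km⁻¹

Athy: n(Z) = n₀ e^(−βZ) ⇒ n₁/n₂ = e^{β(Z₂−Z₁)} ⇒ β = ln(n₁/n₂)/(Z₂−Z₁)
β = ln(0.241/0.069) / (5.4 − 1.5) = ln(3.493) / 3.9 = 1.2507 / 3.9 = 0.3207 km⁻¹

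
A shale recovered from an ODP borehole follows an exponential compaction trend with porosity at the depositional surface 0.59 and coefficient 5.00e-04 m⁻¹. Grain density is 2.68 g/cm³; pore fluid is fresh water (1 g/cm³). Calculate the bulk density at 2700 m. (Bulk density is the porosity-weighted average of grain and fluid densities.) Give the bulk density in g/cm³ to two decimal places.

2.42 g/cm³

Working in km (1 km = 1000 m; β in km⁻¹ = β in m⁻¹ × 1000):
Porosity at depth: phi = 0.59·exp(−0.5×2.7) = 0.59×0.2592 = 0.1530
Bulk density: ρ_b = (1−phi)ρ_g + phi·ρ_f = 0.8470×2.68 + 0.1530×1
       = 2.270 + 0.153 = 2.423 g/cm³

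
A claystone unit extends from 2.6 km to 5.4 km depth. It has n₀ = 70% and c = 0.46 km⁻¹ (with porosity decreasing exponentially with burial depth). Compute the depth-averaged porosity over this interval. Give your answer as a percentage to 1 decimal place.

⟨n⟩ = (1/(d₂−d₁)) ∫ n₀ e^(−cd) dd = n₀·(e^(−c·d₁) − e^(−c·d₂)) / (c·(d₂−d₁))
e^(−0.46×2.6) = 0.3024; e^(−0.46×5.4) = 0.0834
⟨n⟩ = 0.7 × (0.3024 − 0.0834) / (0.46 × 2.8) = 0.7 × 0.1700 = 0.1190

11.9%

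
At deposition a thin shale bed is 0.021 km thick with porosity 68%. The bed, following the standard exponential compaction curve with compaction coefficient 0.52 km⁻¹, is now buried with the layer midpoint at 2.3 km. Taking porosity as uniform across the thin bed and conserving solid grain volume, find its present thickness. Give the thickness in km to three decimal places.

0.008 km

Porosity at 2.3 km: phi = 0.68·exp(−0.52×2.3) = 0.2056
Solid-volume conservation: h(1−phi) = h₀(1−phi₀) ⇒ h = h₀·(1−phi₀)/(1−phi)
h = 0.021 × (1 − 0.68)/(1 − 0.2056) = 0.021 × 0.4028 = 0.0085 km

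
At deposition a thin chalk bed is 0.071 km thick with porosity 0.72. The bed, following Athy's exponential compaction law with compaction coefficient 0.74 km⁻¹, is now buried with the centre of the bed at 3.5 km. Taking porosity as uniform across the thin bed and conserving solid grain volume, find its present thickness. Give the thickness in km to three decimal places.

Porosity at 3.5 km: φ = 0.72·exp(−0.74×3.5) = 0.0540
Solid-volume conservation: h(1−φ) = h₀(1−φ₀) ⇒ h = h₀·(1−φ₀)/(1−φ)
h = 0.071 × (1 − 0.72)/(1 − 0.0540) = 0.071 × 0.2960 = 0.0210 km

0.021 km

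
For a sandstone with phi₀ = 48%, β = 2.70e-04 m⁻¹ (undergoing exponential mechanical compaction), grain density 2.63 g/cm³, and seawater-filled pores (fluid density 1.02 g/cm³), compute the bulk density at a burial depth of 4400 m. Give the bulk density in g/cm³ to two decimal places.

Working in km (1 km = 1000 m; β in km⁻¹ = β in m⁻¹ × 1000):
Porosity at depth: phi = 0.48·exp(−0.27×4.4) = 0.48×0.3048 = 0.1463
Bulk density: ρ_b = (1−phi)ρ_g + phi·ρ_f = 0.8537×2.63 + 0.1463×1.02
       = 2.245 + 0.149 = 2.394 g/cm³

2.39 g/cm³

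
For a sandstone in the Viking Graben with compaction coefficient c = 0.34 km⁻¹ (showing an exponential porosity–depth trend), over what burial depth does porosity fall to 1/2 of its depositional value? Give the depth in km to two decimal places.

n/n₀ = 1/2 ⇒ exp(−c·d) = 1/2 ⇒ d = ln(2) / c
d = 0.6931 / 0.34 = 2.039 km

2.04 km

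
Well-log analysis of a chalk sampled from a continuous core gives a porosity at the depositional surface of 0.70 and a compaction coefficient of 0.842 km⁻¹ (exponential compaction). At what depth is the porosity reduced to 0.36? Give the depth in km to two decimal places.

Invert Athy's law: Z = ln(n₀/n) / k
Z = ln(0.7/0.36) / 0.842 = ln(1.944) / 0.842 = 0.6650 / 0.842 = 0.790 km

0.79 km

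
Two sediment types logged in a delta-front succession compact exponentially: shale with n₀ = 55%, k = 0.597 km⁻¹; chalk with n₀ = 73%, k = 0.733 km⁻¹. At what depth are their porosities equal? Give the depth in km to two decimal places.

Set n₀ₐ e^(−kₐz) = n₀ᵦ e^(−kᵦz) ⇒ ln(n₀ₐ/n₀ᵦ) = (kₐ − kᵦ)·z
z = ln(0.55/0.73) / (0.597 − 0.733) = -0.2831 / -0.136 = 2.082 km

2.08 km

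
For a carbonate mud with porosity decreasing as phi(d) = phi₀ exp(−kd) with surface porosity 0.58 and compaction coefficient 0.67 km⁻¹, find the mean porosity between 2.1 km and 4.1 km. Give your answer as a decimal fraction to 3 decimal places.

⟨phi⟩ = (1/(d₂−d₁)) ∫ phi₀ e^(−kd) dd = phi₀·(e^(−k·d₁) − e^(−k·d₂)) / (k·(d₂−d₁))
e^(−0.67×2.1) = 0.2449; e^(−0.67×4.1) = 0.0641
⟨phi⟩ = 0.58 × (0.2449 − 0.0641) / (0.67 × 2) = 0.58 × 0.1349 = 0.0782

0.078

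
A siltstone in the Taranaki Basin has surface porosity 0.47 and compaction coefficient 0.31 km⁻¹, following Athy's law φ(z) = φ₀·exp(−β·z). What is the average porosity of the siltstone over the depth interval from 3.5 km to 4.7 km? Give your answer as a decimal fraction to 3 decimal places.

0.133

⟨φ⟩ = (1/(z₂−z₁)) ∫ φ₀ e^(−βz) dz = φ₀·(e^(−β·z₁) − e^(−β·z₂)) / (β·(z₂−z₁))
e^(−0.31×3.5) = 0.3379; e^(−0.31×4.7) = 0.2329
⟨φ⟩ = 0.47 × (0.3379 − 0.2329) / (0.31 × 1.2) = 0.47 × 0.2822 = 0.1326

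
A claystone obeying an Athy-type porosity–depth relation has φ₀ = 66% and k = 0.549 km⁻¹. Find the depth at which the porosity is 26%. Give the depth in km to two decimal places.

1.70 km

Invert Athy's law: d = ln(φ₀/φ) / k
d = ln(0.66/0.26) / 0.549 = ln(2.538) / 0.549 = 0.9316 / 0.549 = 1.697 km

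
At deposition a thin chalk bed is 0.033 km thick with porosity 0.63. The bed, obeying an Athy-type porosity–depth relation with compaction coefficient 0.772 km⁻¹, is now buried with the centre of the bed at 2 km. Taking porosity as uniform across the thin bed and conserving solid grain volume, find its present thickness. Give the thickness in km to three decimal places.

0.014 km

Porosity at 2 km: n = 0.63·exp(−0.772×2) = 0.1345
Solid-volume conservation: h(1−n) = h₀(1−n₀) ⇒ h = h₀·(1−n₀)/(1−n)
h = 0.033 × (1 − 0.63)/(1 − 0.1345) = 0.033 × 0.4275 = 0.0141 km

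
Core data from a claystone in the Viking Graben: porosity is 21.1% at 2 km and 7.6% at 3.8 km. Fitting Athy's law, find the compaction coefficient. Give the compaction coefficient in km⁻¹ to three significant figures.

0.567 km⁻¹

Athy: φ(z) = φ₀ e^(−kz) ⇒ φ₁/φ₂ = e^{k(z₂−z₁)} ⇒ k = ln(φ₁/φ₂)/(z₂−z₁)
k = ln(0.211/0.076) / (3.8 − 2) = ln(2.776) / 1.8 = 1.0211 / 1.8 = 0.5673 km⁻¹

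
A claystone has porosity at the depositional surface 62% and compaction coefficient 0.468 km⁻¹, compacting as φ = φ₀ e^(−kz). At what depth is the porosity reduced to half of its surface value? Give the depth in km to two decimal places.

1.48 km

φ/φ₀ = 1/2 ⇒ exp(−k·z) = 1/2 ⇒ z = ln(2) / k
z = 0.6931 / 0.468 = 1.481 km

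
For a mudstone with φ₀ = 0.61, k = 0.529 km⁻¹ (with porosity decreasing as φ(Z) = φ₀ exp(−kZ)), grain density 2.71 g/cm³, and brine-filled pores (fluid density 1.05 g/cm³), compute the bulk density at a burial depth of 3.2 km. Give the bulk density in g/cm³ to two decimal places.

Porosity at depth: φ = 0.61·exp(−0.529×3.2) = 0.61×0.1840 = 0.1122
Bulk density: ρ_b = (1−φ)ρ_g + φ·ρ_f = 0.8878×2.71 + 0.1122×1.05
       = 2.406 + 0.118 = 2.524 g/cm³

2.52 g/cm³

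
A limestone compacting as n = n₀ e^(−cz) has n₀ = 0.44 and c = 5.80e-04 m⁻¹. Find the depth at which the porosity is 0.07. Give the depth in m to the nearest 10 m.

3170 m

Working in km (1 km = 1000 m; c in km⁻¹ = c in m⁻¹ × 1000):
Invert Athy's law: z = ln(n₀/n) / c
z = ln(0.44/0.07) / 0.58 = ln(6.286) / 0.58 = 1.8383 / 0.58 = 3.169 km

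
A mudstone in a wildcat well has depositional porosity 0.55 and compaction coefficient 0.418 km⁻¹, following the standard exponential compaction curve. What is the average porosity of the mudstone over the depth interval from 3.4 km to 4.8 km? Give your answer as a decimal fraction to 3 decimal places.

⟨n⟩ = (1/(d₂−d₁)) ∫ n₀ e^(−βd) dd = n₀·(e^(−β·d₁) − e^(−β·d₂)) / (β·(d₂−d₁))
e^(−0.418×3.4) = 0.2414; e^(−0.418×4.8) = 0.1345
⟨n⟩ = 0.55 × (0.2414 − 0.1345) / (0.418 × 1.4) = 0.55 × 0.1828 = 0.1005

0.101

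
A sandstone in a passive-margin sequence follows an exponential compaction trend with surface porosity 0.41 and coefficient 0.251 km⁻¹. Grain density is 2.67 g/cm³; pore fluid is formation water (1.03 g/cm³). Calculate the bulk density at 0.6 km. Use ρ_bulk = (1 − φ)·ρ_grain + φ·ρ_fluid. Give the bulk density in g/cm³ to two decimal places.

2.09 g/cm³

Porosity at depth: n = 0.41·exp(−0.251×0.6) = 0.41×0.8602 = 0.3527
Bulk density: ρ_b = (1−n)ρ_g + n·ρ_f = 0.6473×2.67 + 0.3527×1.03
       = 1.728 + 0.363 = 2.092 g/cm³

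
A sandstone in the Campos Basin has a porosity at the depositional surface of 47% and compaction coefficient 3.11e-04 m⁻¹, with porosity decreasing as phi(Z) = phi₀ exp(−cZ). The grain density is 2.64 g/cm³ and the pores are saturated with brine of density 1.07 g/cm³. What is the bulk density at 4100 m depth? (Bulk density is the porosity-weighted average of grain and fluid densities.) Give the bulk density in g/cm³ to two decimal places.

Working in km (1 km = 1000 m; c in km⁻¹ = c in m⁻¹ × 1000):
Porosity at depth: phi = 0.47·exp(−0.311×4.1) = 0.47×0.2794 = 0.1313
Bulk density: ρ_b = (1−phi)ρ_g + phi·ρ_f = 0.8687×2.64 + 0.1313×1.07
       = 2.293 + 0.141 = 2.434 g/cm³

2.43 g/cm³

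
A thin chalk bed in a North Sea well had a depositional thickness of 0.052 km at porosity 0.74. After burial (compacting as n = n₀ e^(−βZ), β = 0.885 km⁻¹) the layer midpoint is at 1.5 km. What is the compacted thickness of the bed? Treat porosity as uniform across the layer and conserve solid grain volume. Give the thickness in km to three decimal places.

Porosity at 1.5 km: n = 0.74·exp(−0.885×1.5) = 0.1962
Solid-volume conservation: h(1−n) = h₀(1−n₀) ⇒ h = h₀·(1−n₀)/(1−n)
h = 0.052 × (1 − 0.74)/(1 − 0.1962) = 0.052 × 0.3235 = 0.0168 km

0.017 km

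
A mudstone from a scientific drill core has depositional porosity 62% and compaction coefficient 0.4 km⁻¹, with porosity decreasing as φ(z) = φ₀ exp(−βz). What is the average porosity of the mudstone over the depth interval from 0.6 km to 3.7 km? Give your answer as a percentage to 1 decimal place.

⟨φ⟩ = (1/(z₂−z₁)) ∫ φ₀ e^(−βz) dz = φ₀·(e^(−β·z₁) − e^(−β·z₂)) / (β·(z₂−z₁))
e^(−0.4×0.6) = 0.7866; e^(−0.4×3.7) = 0.2276
⟨φ⟩ = 0.62 × (0.7866 − 0.2276) / (0.4 × 3.1) = 0.62 × 0.4508 = 0.2795

27.9%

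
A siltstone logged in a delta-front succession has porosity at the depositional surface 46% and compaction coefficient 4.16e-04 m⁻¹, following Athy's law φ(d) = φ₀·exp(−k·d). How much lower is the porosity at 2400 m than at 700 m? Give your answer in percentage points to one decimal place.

17.4 percentage points

Working in km (1 km = 1000 m; k in km⁻¹ = k in m⁻¹ × 1000):
φ(0.7) = 0.46·e^(−0.416×0.7) = 0.3438
φ(2.4) = 0.46·e^(−0.416×2.4) = 0.1695
Δφ = 0.3438 − 0.1695 = 0.1743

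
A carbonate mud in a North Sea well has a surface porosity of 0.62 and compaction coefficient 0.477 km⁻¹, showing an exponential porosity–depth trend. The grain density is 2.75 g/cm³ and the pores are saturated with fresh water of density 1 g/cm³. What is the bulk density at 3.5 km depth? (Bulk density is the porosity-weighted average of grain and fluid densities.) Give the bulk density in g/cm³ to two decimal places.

2.55 g/cm³

Porosity at depth: φ = 0.62·exp(−0.477×3.5) = 0.62×0.1883 = 0.1168
Bulk density: ρ_b = (1−φ)ρ_g + φ·ρ_f = 0.8832×2.75 + 0.1168×1
       = 2.429 + 0.117 = 2.546 g/cm³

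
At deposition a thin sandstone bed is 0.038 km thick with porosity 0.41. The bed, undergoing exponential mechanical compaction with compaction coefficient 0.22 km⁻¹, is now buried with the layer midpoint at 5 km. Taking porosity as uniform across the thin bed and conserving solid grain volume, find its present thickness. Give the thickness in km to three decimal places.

Porosity at 5 km: φ = 0.41·exp(−0.22×5) = 0.1365
Solid-volume conservation: h(1−φ) = h₀(1−φ₀) ⇒ h = h₀·(1−φ₀)/(1−φ)
h = 0.038 × (1 − 0.41)/(1 − 0.1365) = 0.038 × 0.6832 = 0.0260 km

0.026 km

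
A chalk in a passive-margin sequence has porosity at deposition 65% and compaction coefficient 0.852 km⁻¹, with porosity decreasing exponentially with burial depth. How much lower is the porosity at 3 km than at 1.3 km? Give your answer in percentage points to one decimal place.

16.4 percentage points

n(1.3) = 0.65·e^(−0.852×1.3) = 0.2147
n(3) = 0.65·e^(−0.852×3) = 0.0504
Δn = 0.2147 − 0.0504 = 0.1643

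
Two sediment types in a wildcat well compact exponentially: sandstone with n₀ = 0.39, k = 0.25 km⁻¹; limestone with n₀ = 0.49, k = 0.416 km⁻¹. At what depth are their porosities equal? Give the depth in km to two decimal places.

1.38 km

Set n₀ₐ e^(−kₐZ) = n₀ᵦ e^(−kᵦZ) ⇒ ln(n₀ₐ/n₀ᵦ) = (kₐ − kᵦ)·Z
Z = ln(0.39/0.49) / (0.25 − 0.416) = -0.2283 / -0.166 = 1.375 km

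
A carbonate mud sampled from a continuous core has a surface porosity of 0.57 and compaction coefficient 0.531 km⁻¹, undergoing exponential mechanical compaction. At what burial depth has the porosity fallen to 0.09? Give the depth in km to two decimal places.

Invert Athy's law: d = ln(phi₀/phi) / c
d = ln(0.57/0.09) / 0.531 = ln(6.333) / 0.531 = 1.8458 / 0.531 = 3.476 km

3.48 km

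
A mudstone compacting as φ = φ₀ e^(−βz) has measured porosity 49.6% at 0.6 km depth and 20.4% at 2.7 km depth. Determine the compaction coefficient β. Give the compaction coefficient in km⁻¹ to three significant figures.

0.423 km⁻¹

Athy: φ(z) = φ₀ e^(−βz) ⇒ φ₁/φ₂ = e^{β(z₂−z₁)} ⇒ β = ln(φ₁/φ₂)/(z₂−z₁)
β = ln(0.496/0.204) / (2.7 − 0.6) = ln(2.431) / 2.1 = 0.8885 / 2.1 = 0.4231 km⁻¹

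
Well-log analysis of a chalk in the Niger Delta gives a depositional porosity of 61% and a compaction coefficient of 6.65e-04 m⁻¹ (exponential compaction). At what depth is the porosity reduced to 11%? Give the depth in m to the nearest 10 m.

2580 m

Working in km (1 km = 1000 m; c in km⁻¹ = c in m⁻¹ × 1000):
Invert Athy's law: Z = ln(n₀/n) / c
Z = ln(0.61/0.11) / 0.665 = ln(5.545) / 0.665 = 1.7130 / 0.665 = 2.576 km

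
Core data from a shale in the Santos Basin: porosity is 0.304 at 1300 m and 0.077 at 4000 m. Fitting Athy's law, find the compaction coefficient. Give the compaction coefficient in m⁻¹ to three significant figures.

Working in km (1 km = 1000 m; c in km⁻¹ = c in m⁻¹ × 1000):
Athy: phi(Z) = phi₀ e^(−cZ) ⇒ phi₁/phi₂ = e^{c(Z₂−Z₁)} ⇒ c = ln(phi₁/phi₂)/(Z₂−Z₁)
c = ln(0.304/0.077) / (4 − 1.3) = ln(3.948) / 2.7 = 1.3732 / 2.7 = 0.5086 km⁻¹

0.000509 m⁻¹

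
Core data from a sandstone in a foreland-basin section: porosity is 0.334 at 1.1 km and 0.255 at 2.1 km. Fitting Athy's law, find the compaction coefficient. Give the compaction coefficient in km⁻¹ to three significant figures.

0.270 km⁻¹

Athy: phi(d) = phi₀ e^(−βd) ⇒ phi₁/phi₂ = e^{β(d₂−d₁)} ⇒ β = ln(phi₁/phi₂)/(d₂−d₁)
β = ln(0.334/0.255) / (2.1 − 1.1) = ln(1.31) / 1 = 0.2699 / 1 = 0.2699 km⁻¹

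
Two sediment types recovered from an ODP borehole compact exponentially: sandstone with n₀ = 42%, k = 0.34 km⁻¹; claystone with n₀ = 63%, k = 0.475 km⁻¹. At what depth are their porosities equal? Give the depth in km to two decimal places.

3.00 km

Set n₀ₐ e^(−kₐd) = n₀ᵦ e^(−kᵦd) ⇒ ln(n₀ₐ/n₀ᵦ) = (kₐ − kᵦ)·d
d = ln(0.42/0.63) / (0.34 − 0.475) = -0.4055 / -0.135 = 3.003 km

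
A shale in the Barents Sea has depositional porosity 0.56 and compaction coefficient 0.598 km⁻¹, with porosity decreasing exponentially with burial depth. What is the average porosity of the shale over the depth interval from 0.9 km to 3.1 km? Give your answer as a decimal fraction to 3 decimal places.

0.182

⟨n⟩ = (1/(d₂−d₁)) ∫ n₀ e^(−βd) dd = n₀·(e^(−β·d₁) − e^(−β·d₂)) / (β·(d₂−d₁))
e^(−0.598×0.9) = 0.5838; e^(−0.598×3.1) = 0.1566
⟨n⟩ = 0.56 × (0.5838 − 0.1566) / (0.598 × 2.2) = 0.56 × 0.3247 = 0.1818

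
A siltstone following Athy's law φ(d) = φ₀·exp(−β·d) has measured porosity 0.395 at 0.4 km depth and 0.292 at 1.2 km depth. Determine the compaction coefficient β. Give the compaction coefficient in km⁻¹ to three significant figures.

0.378 km⁻¹

Athy: φ(d) = φ₀ e^(−βd) ⇒ φ₁/φ₂ = e^{β(d₂−d₁)} ⇒ β = ln(φ₁/φ₂)/(d₂−d₁)
β = ln(0.395/0.292) / (1.2 − 0.4) = ln(1.353) / 0.8 = 0.3021 / 0.8 = 0.3777 km⁻¹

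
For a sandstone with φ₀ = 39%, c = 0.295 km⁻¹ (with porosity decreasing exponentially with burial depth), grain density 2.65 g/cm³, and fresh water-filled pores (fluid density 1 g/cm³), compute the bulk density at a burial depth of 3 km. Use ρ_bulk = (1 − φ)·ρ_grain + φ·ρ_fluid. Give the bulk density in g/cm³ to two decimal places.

2.38 g/cm³

Porosity at depth: φ = 0.39·exp(−0.295×3) = 0.39×0.4127 = 0.1610
Bulk density: ρ_b = (1−φ)ρ_g + φ·ρ_f = 0.8390×2.65 + 0.1610×1
       = 2.223 + 0.161 = 2.384 g/cm³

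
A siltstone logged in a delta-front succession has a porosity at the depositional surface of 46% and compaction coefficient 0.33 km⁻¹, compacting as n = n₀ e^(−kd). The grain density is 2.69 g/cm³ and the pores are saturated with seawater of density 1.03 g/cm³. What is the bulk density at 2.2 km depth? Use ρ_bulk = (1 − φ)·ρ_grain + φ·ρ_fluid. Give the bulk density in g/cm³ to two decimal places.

2.32 g/cm³

Porosity at depth: n = 0.46·exp(−0.33×2.2) = 0.46×0.4838 = 0.2226
Bulk density: ρ_b = (1−n)ρ_g + n·ρ_f = 0.7774×2.69 + 0.2226×1.03
       = 2.091 + 0.229 = 2.321 g/cm³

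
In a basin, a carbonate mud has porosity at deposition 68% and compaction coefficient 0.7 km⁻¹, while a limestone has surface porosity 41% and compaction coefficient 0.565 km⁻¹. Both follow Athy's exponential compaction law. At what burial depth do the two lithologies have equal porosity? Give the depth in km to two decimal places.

3.75 km

Set n₀ₐ e^(−βₐd) = n₀ᵦ e^(−βᵦd) ⇒ ln(n₀ₐ/n₀ᵦ) = (βₐ − βᵦ)·d
d = ln(0.68/0.41) / (0.7 − 0.565) = 0.5059 / 0.135 = 3.748 km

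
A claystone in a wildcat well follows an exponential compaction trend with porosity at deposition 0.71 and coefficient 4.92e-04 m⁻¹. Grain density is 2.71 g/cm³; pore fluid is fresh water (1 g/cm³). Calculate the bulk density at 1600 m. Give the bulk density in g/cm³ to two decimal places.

2.16 g/cm³

Working in km (1 km = 1000 m; k in km⁻¹ = k in m⁻¹ × 1000):
Porosity at depth: φ = 0.71·exp(−0.492×1.6) = 0.71×0.4551 = 0.3231
Bulk density: ρ_b = (1−φ)ρ_g + φ·ρ_f = 0.6769×2.71 + 0.3231×1
       = 1.834 + 0.323 = 2.157 g/cm³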